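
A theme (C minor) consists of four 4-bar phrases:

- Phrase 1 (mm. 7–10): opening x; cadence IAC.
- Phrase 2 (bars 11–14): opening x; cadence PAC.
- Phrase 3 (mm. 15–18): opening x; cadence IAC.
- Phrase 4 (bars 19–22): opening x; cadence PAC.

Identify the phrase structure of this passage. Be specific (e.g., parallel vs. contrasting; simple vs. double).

The cadence pattern IAC–PAC–IAC–PAC is weak–strong twice, and phrases 3–4 restate phrases 1–2: a period heard twice, not a double period (which would end weakly at phrase 2).

repeated period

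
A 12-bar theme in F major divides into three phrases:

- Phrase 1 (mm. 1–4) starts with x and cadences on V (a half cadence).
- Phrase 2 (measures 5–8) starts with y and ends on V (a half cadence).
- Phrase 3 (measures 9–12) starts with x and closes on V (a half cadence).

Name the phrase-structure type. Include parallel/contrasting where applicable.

phrase group

The final phrase closes with a half cadence, which is not stronger than the preceding half cadence; the 3 phrases lack an overall antecedent–consequent design and so form a phrase group.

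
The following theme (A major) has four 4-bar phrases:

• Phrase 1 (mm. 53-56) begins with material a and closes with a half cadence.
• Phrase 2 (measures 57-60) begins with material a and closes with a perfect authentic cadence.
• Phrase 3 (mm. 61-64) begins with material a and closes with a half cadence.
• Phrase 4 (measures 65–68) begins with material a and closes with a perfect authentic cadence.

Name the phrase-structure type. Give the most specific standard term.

The cadence pattern HC–PAC–HC–PAC is weak–strong twice, and phrases 3–4 restate phrases 1–2: a period heard twice, not a double period (which would end weakly at phrase 2).

repeated period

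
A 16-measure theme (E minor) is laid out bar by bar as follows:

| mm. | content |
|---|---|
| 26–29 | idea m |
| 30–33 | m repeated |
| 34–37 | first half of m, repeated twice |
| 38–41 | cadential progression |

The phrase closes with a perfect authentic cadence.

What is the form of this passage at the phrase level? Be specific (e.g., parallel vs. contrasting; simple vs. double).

sentence

Basic idea (measures 26-29) + its repetition (mm. 30–33) form the presentation; fragmentation and cadence (mm. 34-41) form the continuation — the 16-bar whole is a sentence.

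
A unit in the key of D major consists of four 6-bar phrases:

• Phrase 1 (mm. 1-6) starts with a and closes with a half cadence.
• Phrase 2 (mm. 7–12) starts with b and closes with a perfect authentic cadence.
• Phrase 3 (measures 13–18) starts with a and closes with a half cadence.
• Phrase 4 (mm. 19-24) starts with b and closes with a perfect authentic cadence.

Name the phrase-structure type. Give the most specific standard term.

repeated period

The cadence pattern HC–PAC–HC–PAC is weak–strong twice, and phrases 3–4 restate phrases 1–2: a period heard twice, not a double period (which would end weakly at phrase 2).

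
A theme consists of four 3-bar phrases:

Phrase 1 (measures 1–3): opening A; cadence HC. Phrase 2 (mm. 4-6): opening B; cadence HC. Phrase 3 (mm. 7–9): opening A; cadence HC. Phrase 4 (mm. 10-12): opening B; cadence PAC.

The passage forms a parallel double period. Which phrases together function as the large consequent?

phrases 3 and 4

In a double period the first pair of phrases (ending half cadence) is the large antecedent and the second pair (ending perfect authentic cadence) is the large consequent; the consequent is phrases 3 and 4.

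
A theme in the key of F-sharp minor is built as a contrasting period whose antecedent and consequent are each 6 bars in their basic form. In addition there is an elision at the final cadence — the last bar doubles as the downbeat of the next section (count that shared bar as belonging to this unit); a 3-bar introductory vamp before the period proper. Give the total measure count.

Basic contrasting period: 6 + 6 = 12 bars.
12 (basic form) + 3 (introduction) = 15.
The elision shares a bar with the next section but does not change this unit's count.

15 measures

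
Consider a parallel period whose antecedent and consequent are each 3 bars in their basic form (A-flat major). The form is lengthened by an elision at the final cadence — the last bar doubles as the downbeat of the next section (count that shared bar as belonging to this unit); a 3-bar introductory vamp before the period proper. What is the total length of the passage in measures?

Basic parallel period: 3 + 3 = 6 bars.
6 (basic form) + 3 (introduction) = 9.
The elision shares a bar with the next section but does not change this unit's count.

9 measures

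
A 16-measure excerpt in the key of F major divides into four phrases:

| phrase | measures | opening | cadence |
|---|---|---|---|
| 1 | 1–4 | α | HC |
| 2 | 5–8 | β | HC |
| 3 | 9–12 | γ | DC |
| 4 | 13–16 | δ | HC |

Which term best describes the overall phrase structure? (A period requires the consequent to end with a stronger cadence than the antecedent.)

Phrase 4 ends with a half cadence, no stronger than phrase 2's half cadence, so the four phrases do not form a double period; nor do phrases 3–4 duplicate 1–2, so it is not a repeated period. With no phrase reaching a conclusive cadence, the passage is a phrase group.

phrase group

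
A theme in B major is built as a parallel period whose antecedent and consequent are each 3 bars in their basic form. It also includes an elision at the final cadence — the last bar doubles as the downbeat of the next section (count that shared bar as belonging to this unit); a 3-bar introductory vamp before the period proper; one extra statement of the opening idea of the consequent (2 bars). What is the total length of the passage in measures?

11 measures

Basic parallel period: 3 + 3 = 6 bars.
6 (basic form) + 3 (introduction) + 2 (extra statement) = 11.
The elision shares a bar with the next section but does not change this unit's count.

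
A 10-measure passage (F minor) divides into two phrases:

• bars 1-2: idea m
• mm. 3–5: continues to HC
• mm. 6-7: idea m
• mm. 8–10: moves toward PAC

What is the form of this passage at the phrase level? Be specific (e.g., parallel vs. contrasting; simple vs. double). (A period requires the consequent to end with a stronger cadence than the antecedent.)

Phrase 1 ends with a half cadence (weaker) and phrase 2 with a perfect authentic cadence (stronger): antecedent + consequent = a period.
The two phrases open with the same material (m / m), so the period is parallel.

parallel period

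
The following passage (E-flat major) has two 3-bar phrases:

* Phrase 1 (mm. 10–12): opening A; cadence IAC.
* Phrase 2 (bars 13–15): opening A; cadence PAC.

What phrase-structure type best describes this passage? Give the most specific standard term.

Phrase 1 ends with an imperfect authentic cadence (weaker) and phrase 2 with a perfect authentic cadence (stronger): antecedent + consequent = a period.
The two phrases open with the same material (A / A), so the period is parallel.

parallel period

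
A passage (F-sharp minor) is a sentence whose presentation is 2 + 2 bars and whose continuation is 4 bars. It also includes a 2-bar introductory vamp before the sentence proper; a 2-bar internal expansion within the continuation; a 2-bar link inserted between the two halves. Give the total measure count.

Basic sentence: 2 + 2 + 4 = 8 bars.
8 (basic form) + 2 (introduction) + 2 (internal expansion) + 2 (link) = 14.

14 measures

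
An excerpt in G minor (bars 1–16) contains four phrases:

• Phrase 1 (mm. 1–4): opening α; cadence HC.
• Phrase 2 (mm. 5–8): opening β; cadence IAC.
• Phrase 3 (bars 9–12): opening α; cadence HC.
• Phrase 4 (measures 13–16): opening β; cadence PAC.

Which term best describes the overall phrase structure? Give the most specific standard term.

Four phrases in two halves: the first half (measures 1-8) ends with an imperfect authentic cadence, the second (bars 9–16) with a perfect authentic cadence — a large antecedent–consequent pair, i.e. a double period.
Phrase 3 begins with the same material as phrase 1, making it parallel.

parallel double period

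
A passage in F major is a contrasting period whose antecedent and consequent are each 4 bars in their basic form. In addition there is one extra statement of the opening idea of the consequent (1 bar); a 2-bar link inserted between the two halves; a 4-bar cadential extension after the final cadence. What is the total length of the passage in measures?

Basic contrasting period: 4 + 4 = 8 bars.
8 (basic form) + 1 (extra statement) + 2 (link) + 4 (cadential extension) = 15.

15 measures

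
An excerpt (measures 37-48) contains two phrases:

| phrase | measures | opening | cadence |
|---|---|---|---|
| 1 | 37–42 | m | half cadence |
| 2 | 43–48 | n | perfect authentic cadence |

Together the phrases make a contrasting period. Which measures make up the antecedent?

The phrase ending with the weaker cadence (half cadence) is the antecedent; the one ending more conclusively (perfect authentic cadence) is the consequent. The antecedent is measures 37–42.

measures 37–42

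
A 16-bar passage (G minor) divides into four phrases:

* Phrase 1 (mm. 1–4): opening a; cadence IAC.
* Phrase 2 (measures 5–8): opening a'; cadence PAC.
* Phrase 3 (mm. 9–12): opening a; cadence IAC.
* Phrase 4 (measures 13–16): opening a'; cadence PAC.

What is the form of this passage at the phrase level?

repeated period

The cadence pattern IAC–PAC–IAC–PAC is weak–strong twice, and phrases 3–4 restate phrases 1–2: a period heard twice, not a double period (which would end weakly at phrase 2).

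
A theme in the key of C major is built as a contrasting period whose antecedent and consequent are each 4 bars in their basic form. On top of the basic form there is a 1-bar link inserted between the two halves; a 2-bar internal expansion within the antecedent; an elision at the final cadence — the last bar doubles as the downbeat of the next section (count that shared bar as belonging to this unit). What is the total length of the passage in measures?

11 measures

Basic contrasting period: 4 + 4 = 8 bars.
8 (basic form) + 1 (link) + 2 (internal expansion) = 11.
The elision shares a bar with the next section but does not change this unit's count.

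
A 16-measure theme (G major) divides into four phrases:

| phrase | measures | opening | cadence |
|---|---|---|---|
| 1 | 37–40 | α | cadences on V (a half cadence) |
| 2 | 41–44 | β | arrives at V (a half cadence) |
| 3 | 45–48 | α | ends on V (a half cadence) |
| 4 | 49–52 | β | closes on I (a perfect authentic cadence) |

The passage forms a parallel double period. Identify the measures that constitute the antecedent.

measures 37–44

In a double period the four phrases pair into a large antecedent (phrases 1–2, ending half cadence) and a large consequent (phrases 3–4, ending perfect authentic cadence). The antecedent spans mm. 37–44.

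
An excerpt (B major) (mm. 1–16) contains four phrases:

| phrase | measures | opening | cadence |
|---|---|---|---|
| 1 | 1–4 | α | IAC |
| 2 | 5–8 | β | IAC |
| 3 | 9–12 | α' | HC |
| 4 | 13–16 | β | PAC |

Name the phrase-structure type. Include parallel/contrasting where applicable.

Four phrases in two halves: the first half (measures 1–8) ends with an imperfect authentic cadence, the second (mm. 9–16) with a perfect authentic cadence — a large antecedent–consequent pair, i.e. a double period.
Phrase 3 begins with the same material as phrase 1, making it parallel.

parallel double period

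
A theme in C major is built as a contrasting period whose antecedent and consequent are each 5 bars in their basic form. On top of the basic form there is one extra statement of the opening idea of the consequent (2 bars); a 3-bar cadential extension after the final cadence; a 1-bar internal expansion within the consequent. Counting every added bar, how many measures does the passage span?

16 measures

Basic contrasting period: 5 + 5 = 10 bars.
10 (basic form) + 2 (extra statement) + 3 (cadential extension) + 1 (internal expansion) = 16.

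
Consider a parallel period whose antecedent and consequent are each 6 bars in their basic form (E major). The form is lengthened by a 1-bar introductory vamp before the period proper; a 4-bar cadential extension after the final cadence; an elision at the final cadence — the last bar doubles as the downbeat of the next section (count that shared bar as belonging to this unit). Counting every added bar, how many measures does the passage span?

Basic parallel period: 6 + 6 = 12 bars.
12 (basic form) + 1 (introduction) + 4 (cadential extension) = 17.
The elision shares a bar with the next section but does not change this unit's count.

17 measures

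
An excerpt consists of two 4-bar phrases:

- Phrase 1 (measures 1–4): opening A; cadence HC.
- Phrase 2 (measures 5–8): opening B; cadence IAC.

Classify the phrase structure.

contrasting period

Phrase 1 ends with a half cadence (weaker) and phrase 2 with an imperfect authentic cadence (stronger): antecedent + consequent = a period.
The two phrases open with different material (A / B), so the period is contrasting.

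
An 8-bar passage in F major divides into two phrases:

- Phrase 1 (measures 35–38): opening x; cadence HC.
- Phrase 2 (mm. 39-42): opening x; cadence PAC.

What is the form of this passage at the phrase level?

parallel period

Phrase 1 ends with a half cadence (weaker) and phrase 2 with a perfect authentic cadence (stronger): antecedent + consequent = a period.
The two phrases open with the same material (x / x), so the period is parallel.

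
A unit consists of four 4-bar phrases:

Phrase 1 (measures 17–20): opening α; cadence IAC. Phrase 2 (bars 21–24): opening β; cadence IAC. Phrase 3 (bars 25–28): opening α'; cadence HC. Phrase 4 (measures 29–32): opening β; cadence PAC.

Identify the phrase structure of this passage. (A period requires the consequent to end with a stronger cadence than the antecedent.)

Four phrases in two halves: the first half (mm. 17-24) ends with an imperfect authentic cadence, the second (mm. 25-32) with a perfect authentic cadence — a large antecedent–consequent pair, i.e. a double period.
Phrase 3 begins with the same material as phrase 1, making it parallel.

parallel double period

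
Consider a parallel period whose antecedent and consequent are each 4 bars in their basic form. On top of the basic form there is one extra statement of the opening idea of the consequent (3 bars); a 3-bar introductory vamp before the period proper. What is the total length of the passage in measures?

14 measures

Basic parallel period: 4 + 4 = 8 bars.
8 (basic form) + 3 (extra statement) + 3 (introduction) = 14.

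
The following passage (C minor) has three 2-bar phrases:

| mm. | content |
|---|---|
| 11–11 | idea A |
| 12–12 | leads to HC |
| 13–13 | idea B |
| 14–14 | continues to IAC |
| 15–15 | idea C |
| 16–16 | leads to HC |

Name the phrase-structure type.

The final phrase closes with a half cadence, which is not stronger than the preceding imperfect authentic cadence; the 3 phrases lack an overall antecedent–consequent design and so form a phrase group.

phrase group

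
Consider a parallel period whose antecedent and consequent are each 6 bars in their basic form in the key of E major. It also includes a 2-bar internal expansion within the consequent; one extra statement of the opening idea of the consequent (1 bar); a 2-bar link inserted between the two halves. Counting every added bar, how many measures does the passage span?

Basic parallel period: 6 + 6 = 12 bars.
12 (basic form) + 2 (internal expansion) + 1 (extra statement) + 2 (link) = 17.

17 measures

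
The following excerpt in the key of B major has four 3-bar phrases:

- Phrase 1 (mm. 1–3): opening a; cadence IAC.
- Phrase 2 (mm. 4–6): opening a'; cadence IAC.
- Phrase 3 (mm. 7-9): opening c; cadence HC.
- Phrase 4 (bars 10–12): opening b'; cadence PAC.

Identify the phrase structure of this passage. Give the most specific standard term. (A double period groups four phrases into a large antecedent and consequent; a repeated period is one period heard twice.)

contrasting double period

Four phrases in two halves: the first half (mm. 1-6) ends with an imperfect authentic cadence, the second (measures 7–12) with a perfect authentic cadence — a large antecedent–consequent pair, i.e. a double period.
Phrase 3 begins with different material from phrase 1, making it contrasting.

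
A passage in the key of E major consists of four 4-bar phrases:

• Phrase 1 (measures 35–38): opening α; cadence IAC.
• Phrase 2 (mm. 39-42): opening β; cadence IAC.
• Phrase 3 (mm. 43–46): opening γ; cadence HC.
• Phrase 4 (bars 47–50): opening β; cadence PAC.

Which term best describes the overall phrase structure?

Four phrases in two halves: the first half (mm. 35–42) ends with an imperfect authentic cadence, the second (mm. 43–50) with a perfect authentic cadence — a large antecedent–consequent pair, i.e. a double period.
Phrase 3 begins with different material from phrase 1, making it contrasting.

contrasting double period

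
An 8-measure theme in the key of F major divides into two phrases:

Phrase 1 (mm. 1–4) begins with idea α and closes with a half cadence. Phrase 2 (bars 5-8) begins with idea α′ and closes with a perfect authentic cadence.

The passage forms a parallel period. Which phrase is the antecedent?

phrase 1

The phrase ending with the weaker cadence (half cadence) is the antecedent; the one ending more conclusively (perfect authentic cadence) is the consequent. The antecedent is phrase 1.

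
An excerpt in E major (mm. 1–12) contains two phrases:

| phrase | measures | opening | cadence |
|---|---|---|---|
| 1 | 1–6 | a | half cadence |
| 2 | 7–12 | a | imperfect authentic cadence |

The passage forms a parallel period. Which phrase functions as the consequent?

phrase 2

The phrase ending with the weaker cadence (half cadence) is the antecedent; the one ending more conclusively (imperfect authentic cadence) is the consequent. The consequent is phrase 2.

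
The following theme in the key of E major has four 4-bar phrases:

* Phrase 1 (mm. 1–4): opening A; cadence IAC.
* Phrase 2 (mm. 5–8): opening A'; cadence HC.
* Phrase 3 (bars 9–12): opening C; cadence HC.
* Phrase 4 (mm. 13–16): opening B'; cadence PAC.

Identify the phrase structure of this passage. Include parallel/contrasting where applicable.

contrasting double period

Four phrases in two halves: the first half (measures 1-8) ends with a half cadence, the second (bars 9–16) with a perfect authentic cadence — a large antecedent–consequent pair, i.e. a double period.
Phrase 3 begins with different material from phrase 1, making it contrasting.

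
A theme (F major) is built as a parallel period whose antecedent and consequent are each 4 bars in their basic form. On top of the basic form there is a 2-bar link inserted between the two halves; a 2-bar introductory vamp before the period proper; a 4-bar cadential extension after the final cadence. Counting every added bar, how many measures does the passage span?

16 measures

Basic parallel period: 4 + 4 = 8 bars.
8 (basic form) + 2 (link) + 2 (introduction) + 4 (cadential extension) = 16.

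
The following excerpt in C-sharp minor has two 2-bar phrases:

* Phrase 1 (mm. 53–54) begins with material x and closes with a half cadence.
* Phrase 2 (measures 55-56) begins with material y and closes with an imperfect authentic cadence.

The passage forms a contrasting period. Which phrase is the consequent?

phrase 2

The phrase ending with the weaker cadence (half cadence) is the antecedent; the one ending more conclusively (imperfect authentic cadence) is the consequent. The consequent is phrase 2.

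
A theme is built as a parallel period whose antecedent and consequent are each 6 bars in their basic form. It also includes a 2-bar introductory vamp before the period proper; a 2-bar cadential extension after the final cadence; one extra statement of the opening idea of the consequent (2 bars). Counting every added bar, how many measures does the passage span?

18 measures

Basic parallel period: 6 + 6 = 12 bars.
12 (basic form) + 2 (introduction) + 2 (cadential extension) + 2 (extra statement) = 18.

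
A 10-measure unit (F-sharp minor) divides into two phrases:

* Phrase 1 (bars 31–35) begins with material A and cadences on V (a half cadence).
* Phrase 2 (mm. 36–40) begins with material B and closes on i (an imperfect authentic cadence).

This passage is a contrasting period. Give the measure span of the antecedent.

measures 31–35

The antecedent is the phrase ending with the weaker cadence (half cadence, phrase 1) and the consequent the one ending more conclusively (imperfect authentic cadence, phrase 2); the antecedent is bars 31–35.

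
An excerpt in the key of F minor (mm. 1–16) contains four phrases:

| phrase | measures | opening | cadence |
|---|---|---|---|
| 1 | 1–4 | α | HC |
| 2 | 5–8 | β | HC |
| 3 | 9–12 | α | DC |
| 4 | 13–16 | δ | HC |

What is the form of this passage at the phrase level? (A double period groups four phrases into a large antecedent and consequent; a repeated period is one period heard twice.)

phrase group

Phrase 4 ends with a half cadence, no stronger than phrase 2's half cadence, so the four phrases do not form a double period; nor do phrases 3–4 duplicate 1–2, so it is not a repeated period. With no phrase reaching a conclusive cadence, the passage is a phrase group.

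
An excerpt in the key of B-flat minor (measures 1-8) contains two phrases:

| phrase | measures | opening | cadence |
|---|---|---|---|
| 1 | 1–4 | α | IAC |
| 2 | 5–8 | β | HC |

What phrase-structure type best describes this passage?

phrase group

The second phrase closes with a half cadence, which is not stronger than the first phrase's imperfect authentic cadence; without a weak→strong cadential pair there is no antecedent–consequent relationship, so this is a phrase group rather than a period.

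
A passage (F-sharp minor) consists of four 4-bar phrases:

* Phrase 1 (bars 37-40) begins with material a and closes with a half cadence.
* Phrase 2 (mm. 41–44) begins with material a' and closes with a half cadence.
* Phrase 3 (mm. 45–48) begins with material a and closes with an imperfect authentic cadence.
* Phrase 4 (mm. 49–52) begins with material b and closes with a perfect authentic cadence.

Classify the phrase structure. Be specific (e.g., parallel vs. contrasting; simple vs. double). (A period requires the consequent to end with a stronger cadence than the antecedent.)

Four phrases in two halves: the first half (bars 37-44) ends with a half cadence, the second (mm. 45-52) with a perfect authentic cadence — a large antecedent–consequent pair, i.e. a double period.
Phrase 3 begins with the same material as phrase 1, making it parallel.

parallel double period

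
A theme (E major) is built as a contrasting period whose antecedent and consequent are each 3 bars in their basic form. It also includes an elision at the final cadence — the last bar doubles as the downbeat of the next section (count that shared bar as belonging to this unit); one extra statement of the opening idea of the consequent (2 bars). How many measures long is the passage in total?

8 measures

Basic contrasting period: 3 + 3 = 6 bars.
6 (basic form) + 2 (extra statement) = 8.
The elision shares a bar with the next section but does not change this unit's count.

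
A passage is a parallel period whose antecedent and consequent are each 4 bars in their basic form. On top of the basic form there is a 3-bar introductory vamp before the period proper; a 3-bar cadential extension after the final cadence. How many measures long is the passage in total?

14 measures

Basic parallel period: 4 + 4 = 8 bars.
8 (basic form) + 3 (introduction) + 3 (cadential extension) = 14.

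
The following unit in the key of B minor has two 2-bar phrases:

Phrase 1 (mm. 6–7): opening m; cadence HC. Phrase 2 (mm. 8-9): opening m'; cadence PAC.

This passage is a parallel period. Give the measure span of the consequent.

The antecedent is the phrase ending with the weaker cadence (half cadence, phrase 1) and the consequent the one ending more conclusively (perfect authentic cadence, phrase 2); the consequent is bars 8-9.

measures 8–9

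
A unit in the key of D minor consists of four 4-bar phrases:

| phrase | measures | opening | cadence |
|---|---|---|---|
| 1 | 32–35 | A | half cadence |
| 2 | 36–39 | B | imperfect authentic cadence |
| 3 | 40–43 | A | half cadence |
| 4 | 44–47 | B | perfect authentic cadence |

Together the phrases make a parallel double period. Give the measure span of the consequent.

In a double period the first pair of phrases (ending imperfect authentic cadence) is the large antecedent and the second pair (ending perfect authentic cadence) is the large consequent; the consequent is measures 40–47.

measures 40–47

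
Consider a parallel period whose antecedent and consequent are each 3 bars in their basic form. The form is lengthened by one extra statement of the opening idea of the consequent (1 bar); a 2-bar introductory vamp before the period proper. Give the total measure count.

Basic parallel period: 3 + 3 = 6 bars.
6 (basic form) + 1 (extra statement) + 2 (introduction) = 9.

9 measures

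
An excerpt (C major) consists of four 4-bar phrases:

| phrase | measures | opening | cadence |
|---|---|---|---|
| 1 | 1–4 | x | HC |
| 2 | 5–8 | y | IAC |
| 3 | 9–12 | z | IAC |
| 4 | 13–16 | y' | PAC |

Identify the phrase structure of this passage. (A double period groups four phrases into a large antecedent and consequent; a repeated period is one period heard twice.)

contrasting double period

Four phrases in two halves: the first half (mm. 1–8) ends with an imperfect authentic cadence, the second (measures 9–16) with a perfect authentic cadence — a large antecedent–consequent pair, i.e. a double period.
Phrase 3 begins with different material from phrase 1, making it contrasting.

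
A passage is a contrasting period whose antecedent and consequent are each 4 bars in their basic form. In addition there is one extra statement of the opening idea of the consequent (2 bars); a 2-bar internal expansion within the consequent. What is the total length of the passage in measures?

Basic contrasting period: 4 + 4 = 8 bars.
8 (basic form) + 2 (extra statement) + 2 (internal expansion) = 12.

12 measures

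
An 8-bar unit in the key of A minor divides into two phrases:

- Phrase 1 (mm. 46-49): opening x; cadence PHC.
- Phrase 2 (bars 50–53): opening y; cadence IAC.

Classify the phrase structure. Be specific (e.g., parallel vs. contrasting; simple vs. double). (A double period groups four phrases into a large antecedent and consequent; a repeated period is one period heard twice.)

Phrase 1 ends with a Phrygian half cadence (weaker) and phrase 2 with an imperfect authentic cadence (stronger): antecedent + consequent = a period.
The two phrases open with different material (x / y), so the period is contrasting.

contrasting period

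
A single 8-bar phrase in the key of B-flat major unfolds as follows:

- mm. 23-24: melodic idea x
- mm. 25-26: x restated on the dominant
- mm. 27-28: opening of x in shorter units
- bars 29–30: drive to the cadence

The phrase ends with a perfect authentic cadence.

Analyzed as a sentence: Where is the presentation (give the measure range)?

measures 23–26

The presentation of a sentence is the basic idea (measures 23-24) plus its repetition (measures 25-26); the presentation is therefore mm. 23-26.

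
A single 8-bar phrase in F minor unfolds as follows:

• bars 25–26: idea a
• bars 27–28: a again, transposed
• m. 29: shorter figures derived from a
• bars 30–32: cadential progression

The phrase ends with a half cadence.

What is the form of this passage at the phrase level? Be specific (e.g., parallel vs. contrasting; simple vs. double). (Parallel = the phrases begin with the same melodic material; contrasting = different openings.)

sentence

Basic idea (measures 25–26) + its repetition (mm. 27-28) form the presentation; fragmentation and cadence (measures 29-32) form the continuation — the 8-bar whole is a sentence.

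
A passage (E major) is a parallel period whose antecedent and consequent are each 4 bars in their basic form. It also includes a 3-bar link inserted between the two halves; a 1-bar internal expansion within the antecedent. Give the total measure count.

12 measures

Basic parallel period: 4 + 4 = 8 bars.
8 (basic form) + 3 (link) + 1 (internal expansion) = 12.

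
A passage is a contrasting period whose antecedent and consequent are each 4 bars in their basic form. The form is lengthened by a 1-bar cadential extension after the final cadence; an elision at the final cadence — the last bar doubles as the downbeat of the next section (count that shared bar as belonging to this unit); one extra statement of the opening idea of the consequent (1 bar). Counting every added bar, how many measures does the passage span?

10 measures

Basic contrasting period: 4 + 4 = 8 bars.
8 (basic form) + 1 (cadential extension) + 1 (extra statement) = 10.
The elision shares a bar with the next section but does not change this unit's count.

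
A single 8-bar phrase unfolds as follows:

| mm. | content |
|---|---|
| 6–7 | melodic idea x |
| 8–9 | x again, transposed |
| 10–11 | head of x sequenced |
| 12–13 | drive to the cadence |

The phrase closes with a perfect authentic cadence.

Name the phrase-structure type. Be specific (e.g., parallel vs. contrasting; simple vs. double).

Basic idea (mm. 6–7) + its repetition (measures 8-9) form the presentation; fragmentation and cadence (measures 10–13) form the continuation — the 8-bar whole is a sentence.

sentence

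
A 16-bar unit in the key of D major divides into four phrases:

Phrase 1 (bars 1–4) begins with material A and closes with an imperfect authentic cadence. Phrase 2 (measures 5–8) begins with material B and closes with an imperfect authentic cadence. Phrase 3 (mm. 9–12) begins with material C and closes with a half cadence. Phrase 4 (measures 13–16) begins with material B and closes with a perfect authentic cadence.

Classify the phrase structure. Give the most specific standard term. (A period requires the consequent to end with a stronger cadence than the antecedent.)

contrasting double period

Four phrases in two halves: the first half (bars 1–8) ends with an imperfect authentic cadence, the second (bars 9–16) with a perfect authentic cadence — a large antecedent–consequent pair, i.e. a double period.
Phrase 3 begins with different material from phrase 1, making it contrasting.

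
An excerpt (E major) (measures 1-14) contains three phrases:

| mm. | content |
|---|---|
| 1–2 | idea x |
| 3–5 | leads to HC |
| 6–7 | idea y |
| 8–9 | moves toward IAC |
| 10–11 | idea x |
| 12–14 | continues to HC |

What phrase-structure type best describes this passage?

phrase group

The final phrase closes with a half cadence, which is not stronger than the preceding imperfect authentic cadence; the 3 phrases lack an overall antecedent–consequent design and so form a phrase group.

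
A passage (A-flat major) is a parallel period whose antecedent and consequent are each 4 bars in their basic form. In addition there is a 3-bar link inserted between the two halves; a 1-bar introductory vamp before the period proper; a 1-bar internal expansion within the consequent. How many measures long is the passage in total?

Basic parallel period: 4 + 4 = 8 bars.
8 (basic form) + 3 (link) + 1 (introduction) + 1 (internal expansion) = 13.

13 measures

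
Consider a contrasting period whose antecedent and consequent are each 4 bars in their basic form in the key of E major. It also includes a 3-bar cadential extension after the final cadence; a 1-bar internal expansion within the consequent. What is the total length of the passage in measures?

Basic contrasting period: 4 + 4 = 8 bars.
8 (basic form) + 3 (cadential extension) + 1 (internal expansion) = 12.

12 measures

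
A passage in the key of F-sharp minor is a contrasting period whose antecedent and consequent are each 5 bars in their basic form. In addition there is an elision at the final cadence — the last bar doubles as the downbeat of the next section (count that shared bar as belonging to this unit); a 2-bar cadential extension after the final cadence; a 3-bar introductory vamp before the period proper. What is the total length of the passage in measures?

15 measures

Basic contrasting period: 5 + 5 = 10 bars.
10 (basic form) + 2 (cadential extension) + 3 (introduction) = 15.
The elision shares a bar with the next section but does not change this unit's count.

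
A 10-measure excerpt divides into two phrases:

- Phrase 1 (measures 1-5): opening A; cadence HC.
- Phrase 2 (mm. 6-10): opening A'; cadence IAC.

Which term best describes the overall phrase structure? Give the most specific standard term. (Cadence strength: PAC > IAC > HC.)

parallel period

Phrase 1 ends with a half cadence (weaker) and phrase 2 with an imperfect authentic cadence (stronger): antecedent + consequent = a period.
The two phrases open with the same material (A / A'), so the period is parallel.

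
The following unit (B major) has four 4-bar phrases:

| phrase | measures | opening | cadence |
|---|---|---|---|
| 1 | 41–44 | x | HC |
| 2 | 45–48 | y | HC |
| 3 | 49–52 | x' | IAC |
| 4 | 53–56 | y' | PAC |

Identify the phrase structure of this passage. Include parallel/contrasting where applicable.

parallel double period

Four phrases in two halves: the first half (mm. 41–48) ends with a half cadence, the second (mm. 49–56) with a perfect authentic cadence — a large antecedent–consequent pair, i.e. a double period.
Phrase 3 begins with the same material as phrase 1, making it parallel.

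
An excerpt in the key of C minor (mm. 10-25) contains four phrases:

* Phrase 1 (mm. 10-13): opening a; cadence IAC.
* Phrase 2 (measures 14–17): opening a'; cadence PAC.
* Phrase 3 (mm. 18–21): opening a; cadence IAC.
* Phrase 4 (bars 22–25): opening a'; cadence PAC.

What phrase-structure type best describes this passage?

repeated period

The cadence pattern IAC–PAC–IAC–PAC is weak–strong twice, and phrases 3–4 restate phrases 1–2: a period heard twice, not a double period (which would end weakly at phrase 2).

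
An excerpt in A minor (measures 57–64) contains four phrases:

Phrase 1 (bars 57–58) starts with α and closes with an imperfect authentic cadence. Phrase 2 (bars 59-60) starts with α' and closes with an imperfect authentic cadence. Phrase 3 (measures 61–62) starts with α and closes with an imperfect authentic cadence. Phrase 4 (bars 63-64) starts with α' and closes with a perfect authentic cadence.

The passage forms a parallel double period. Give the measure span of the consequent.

In a double period the first pair of phrases (ending imperfect authentic cadence) is the large antecedent and the second pair (ending perfect authentic cadence) is the large consequent; the consequent is measures 61–64.

measures 61–64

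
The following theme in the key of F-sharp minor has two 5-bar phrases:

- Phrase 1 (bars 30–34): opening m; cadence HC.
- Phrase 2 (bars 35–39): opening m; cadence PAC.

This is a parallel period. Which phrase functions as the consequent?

The phrase ending with the weaker cadence (half cadence) is the antecedent; the one ending more conclusively (perfect authentic cadence) is the consequent. The consequent is phrase 2.

phrase 2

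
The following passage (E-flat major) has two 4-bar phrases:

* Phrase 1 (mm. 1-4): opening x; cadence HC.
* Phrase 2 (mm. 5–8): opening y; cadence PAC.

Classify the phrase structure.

Phrase 1 ends with a half cadence (weaker) and phrase 2 with a perfect authentic cadence (stronger): antecedent + consequent = a period.
The two phrases open with different material (x / y), so the period is contrasting.

contrasting period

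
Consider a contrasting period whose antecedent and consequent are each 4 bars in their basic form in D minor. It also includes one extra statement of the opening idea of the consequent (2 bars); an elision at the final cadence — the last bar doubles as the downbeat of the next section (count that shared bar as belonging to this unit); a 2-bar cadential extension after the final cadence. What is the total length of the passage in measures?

Basic contrasting period: 4 + 4 = 8 bars.
8 (basic form) + 2 (extra statement) + 2 (cadential extension) = 12.
The elision shares a bar with the next section but does not change this unit's count.

12 measures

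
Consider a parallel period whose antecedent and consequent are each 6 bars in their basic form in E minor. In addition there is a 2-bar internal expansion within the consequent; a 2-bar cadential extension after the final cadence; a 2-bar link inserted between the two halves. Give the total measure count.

18 measures

Basic parallel period: 6 + 6 = 12 bars.
12 (basic form) + 2 (internal expansion) + 2 (cadential extension) + 2 (link) = 18.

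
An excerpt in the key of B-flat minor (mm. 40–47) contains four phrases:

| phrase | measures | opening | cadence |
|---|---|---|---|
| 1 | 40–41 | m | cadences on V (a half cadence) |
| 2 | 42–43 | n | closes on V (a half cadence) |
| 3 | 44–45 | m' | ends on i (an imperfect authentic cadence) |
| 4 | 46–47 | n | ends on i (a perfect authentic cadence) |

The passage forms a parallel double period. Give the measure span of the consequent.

measures 44–47

In a double period the four phrases pair into a large antecedent (phrases 1–2, ending half cadence) and a large consequent (phrases 3–4, ending perfect authentic cadence). The consequent spans mm. 44–47.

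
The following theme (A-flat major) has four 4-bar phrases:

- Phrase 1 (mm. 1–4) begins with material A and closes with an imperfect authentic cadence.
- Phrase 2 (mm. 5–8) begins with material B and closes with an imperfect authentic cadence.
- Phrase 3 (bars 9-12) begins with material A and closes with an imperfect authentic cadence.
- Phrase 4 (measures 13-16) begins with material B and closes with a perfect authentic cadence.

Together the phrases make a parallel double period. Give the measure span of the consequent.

In a double period the first pair of phrases (ending imperfect authentic cadence) is the large antecedent and the second pair (ending perfect authentic cadence) is the large consequent; the consequent is measures 9–16.

measures 9–16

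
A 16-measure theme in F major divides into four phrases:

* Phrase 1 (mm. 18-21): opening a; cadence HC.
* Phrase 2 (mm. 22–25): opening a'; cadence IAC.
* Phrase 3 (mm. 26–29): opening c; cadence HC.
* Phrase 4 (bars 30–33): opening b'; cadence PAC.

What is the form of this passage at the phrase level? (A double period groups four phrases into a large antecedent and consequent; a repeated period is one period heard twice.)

Four phrases in two halves: the first half (measures 18-25) ends with an imperfect authentic cadence, the second (bars 26-33) with a perfect authentic cadence — a large antecedent–consequent pair, i.e. a double period.
Phrase 3 begins with different material from phrase 1, making it contrasting.

contrasting double period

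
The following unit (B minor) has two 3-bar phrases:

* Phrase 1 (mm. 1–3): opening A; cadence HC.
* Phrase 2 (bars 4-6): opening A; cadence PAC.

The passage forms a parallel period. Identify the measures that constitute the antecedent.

measures 1–3

The antecedent is the phrase ending with the weaker cadence (half cadence, phrase 1) and the consequent the one ending more conclusively (perfect authentic cadence, phrase 2); the antecedent is bars 1-3.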